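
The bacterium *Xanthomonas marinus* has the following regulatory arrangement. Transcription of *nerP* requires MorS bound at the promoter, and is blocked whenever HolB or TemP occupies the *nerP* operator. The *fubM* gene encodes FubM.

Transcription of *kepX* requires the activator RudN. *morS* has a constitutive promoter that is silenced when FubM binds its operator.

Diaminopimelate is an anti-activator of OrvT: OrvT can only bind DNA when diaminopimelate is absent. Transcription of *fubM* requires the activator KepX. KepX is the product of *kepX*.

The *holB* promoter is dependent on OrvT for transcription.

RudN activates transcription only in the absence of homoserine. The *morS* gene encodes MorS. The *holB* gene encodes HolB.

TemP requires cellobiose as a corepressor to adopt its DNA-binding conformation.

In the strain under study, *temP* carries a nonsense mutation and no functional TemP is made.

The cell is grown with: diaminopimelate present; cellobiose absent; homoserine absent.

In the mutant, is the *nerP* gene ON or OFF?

Diaminopimelate is present, so OrvT is inactive.
Required activator OrvT is absent, so *holB* is not transcribed.
So HolB is not produced.
Homoserine is absent, so RudN is active.
No repressor is bound and RudN is active, so *kepX* is transcribed.
So KepX is produced and active.
No repressor is bound and KepX is active, so *fubM* is transcribed.
So FubM is produced and active.
With repressor FubM bound, *morS* is not transcribed.
So MorS is not produced.
TemP is non-functional in this strain, so it has no effect.
Required activator MorS is absent, so *nerP* is not transcribed.

OFF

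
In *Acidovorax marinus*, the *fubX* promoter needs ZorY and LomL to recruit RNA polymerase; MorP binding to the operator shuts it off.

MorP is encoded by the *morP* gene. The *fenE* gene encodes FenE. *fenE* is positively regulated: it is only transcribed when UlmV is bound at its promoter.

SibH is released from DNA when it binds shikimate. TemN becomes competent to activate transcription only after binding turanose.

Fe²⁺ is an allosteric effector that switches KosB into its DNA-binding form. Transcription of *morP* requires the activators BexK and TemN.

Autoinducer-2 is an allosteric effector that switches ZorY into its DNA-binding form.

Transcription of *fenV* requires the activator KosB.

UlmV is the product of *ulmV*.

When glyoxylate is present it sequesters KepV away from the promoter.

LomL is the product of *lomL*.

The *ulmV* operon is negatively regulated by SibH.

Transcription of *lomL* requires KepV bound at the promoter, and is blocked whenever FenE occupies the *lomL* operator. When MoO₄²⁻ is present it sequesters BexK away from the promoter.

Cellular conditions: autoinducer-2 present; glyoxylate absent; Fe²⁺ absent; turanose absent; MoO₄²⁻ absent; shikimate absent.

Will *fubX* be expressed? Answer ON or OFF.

ON

Autoinducer-2 is present, so ZorY is active.
MoO₄²⁻ is absent, so BexK is active.
Turanose is absent, so TemN is inactive.
Required activator TemN is absent, so *morP* is not transcribed.
So MorP is not produced.
Glyoxylate is absent, so KepV is active.
Shikimate is absent, so SibH is active.
With repressor SibH bound, *ulmV* is not transcribed.
So UlmV is not produced.
Required activator UlmV is absent, so *fenE* is not transcribed.
So FenE is not produced.
No repressor is bound and KepV is active, so *lomL* is transcribed.
So LomL is produced and active.
No repressor is bound and ZorY and LomL are active, so *fubX* is transcribed.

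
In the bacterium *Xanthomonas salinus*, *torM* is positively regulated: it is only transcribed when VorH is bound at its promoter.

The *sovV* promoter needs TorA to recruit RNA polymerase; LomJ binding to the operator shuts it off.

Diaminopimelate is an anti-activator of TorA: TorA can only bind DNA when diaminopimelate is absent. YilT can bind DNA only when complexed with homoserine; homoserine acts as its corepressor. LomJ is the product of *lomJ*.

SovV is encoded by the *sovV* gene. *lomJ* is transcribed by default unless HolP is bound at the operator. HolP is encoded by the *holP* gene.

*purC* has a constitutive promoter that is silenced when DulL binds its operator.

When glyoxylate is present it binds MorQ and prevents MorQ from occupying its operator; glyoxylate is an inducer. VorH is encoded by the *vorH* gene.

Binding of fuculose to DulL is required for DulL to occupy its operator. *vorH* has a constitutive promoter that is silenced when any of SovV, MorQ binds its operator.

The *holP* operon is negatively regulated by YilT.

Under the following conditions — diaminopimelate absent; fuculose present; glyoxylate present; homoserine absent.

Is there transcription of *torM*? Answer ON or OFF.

Homoserine is absent, so YilT is inactive.
With no repressor bound, *holP* is transcribed.
So HolP is produced and active.
With repressor HolP bound, *lomJ* is not transcribed.
So LomJ is not produced.
Diaminopimelate is absent, so TorA is active.
No repressor is bound and TorA is active, so *sovV* is transcribed.
So SovV is produced and active.
Glyoxylate is present, so MorQ is inactive.
With repressor SovV bound, *vorH* is not transcribed.
So VorH is not produced.
Required activator VorH is absent, so *torM* is not transcribed.

OFF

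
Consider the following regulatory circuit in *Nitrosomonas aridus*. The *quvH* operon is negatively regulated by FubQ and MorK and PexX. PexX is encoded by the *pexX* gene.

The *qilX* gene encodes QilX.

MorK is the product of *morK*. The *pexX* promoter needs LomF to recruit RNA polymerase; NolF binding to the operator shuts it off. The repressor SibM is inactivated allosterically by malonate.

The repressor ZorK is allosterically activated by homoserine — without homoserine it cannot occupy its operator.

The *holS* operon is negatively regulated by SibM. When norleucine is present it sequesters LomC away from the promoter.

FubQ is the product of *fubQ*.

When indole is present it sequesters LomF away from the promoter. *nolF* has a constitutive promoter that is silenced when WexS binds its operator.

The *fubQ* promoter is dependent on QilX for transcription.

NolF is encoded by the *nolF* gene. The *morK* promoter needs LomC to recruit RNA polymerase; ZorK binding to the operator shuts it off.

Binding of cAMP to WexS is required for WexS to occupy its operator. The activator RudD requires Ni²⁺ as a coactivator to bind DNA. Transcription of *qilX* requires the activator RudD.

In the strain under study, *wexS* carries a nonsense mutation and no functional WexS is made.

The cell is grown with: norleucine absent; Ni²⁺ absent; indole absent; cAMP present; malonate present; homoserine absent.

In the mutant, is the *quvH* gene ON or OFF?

Ni²⁺ is absent, so RudD is inactive.
Required activator RudD is absent, so *qilX* is not transcribed.
So QilX is not produced.
Required activator QilX is absent, so *fubQ* is not transcribed.
So FubQ is not produced.
Norleucine is absent, so LomC is active.
Homoserine is absent, so ZorK is inactive.
No repressor is bound and LomC is active, so *morK* is transcribed.
So MorK is produced and active.
WexS is non-functional in this strain, so it has no effect.
With no repressor bound, *nolF* is transcribed.
So NolF is produced and active.
Indole is absent, so LomF is active.
With repressor NolF bound, *pexX* is not transcribed.
So PexX is not produced.
With repressor MorK bound, *quvH* is not transcribed.

OFF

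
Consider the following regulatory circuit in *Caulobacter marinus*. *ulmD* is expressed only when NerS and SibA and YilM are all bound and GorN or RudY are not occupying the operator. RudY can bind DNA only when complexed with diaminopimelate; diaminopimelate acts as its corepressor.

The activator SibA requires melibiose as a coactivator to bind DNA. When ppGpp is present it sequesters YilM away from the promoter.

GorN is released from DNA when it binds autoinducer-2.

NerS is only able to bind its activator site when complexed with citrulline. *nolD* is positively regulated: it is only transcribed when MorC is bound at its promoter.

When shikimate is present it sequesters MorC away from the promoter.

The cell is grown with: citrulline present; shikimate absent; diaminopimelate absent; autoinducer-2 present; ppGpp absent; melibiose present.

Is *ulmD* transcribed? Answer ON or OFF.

ON

Citrulline is present, so NerS is active.
Melibiose is present, so SibA is active.
ppGpp is absent, so YilM is active.
Autoinducer-2 is present, so GorN is inactive.
Diaminopimelate is absent, so RudY is inactive.
No repressor is bound and NerS and SibA and YilM are active, so *ulmD* is transcribed.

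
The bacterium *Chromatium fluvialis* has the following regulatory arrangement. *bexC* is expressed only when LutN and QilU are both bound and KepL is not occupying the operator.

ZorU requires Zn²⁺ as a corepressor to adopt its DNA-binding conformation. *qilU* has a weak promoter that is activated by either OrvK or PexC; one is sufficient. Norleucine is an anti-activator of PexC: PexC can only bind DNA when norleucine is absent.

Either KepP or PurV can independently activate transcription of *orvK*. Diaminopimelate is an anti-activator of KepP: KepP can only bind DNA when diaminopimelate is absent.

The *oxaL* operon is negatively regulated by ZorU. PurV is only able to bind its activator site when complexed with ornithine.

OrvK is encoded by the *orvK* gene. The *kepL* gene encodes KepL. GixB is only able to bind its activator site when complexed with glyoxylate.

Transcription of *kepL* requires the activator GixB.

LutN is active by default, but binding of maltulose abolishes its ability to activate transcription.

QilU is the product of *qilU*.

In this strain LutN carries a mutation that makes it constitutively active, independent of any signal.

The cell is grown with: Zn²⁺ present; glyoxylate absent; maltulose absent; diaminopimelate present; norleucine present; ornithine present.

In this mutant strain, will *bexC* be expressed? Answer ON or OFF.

LutN is constitutively active in this strain.
Glyoxylate is absent, so GixB is inactive.
Required activator GixB is absent, so *kepL* is not transcribed.
So KepL is not produced.
Diaminopimelate is present, so KepP is inactive.
Ornithine is present, so PurV is active.
Activator PurV is present, so *orvK* is transcribed.
So OrvK is produced and active.
Norleucine is present, so PexC is inactive.
Activator OrvK is present, so *qilU* is transcribed.
So QilU is produced and active.
No repressor is bound and LutN and QilU are active, so *bexC* is transcribed.

ON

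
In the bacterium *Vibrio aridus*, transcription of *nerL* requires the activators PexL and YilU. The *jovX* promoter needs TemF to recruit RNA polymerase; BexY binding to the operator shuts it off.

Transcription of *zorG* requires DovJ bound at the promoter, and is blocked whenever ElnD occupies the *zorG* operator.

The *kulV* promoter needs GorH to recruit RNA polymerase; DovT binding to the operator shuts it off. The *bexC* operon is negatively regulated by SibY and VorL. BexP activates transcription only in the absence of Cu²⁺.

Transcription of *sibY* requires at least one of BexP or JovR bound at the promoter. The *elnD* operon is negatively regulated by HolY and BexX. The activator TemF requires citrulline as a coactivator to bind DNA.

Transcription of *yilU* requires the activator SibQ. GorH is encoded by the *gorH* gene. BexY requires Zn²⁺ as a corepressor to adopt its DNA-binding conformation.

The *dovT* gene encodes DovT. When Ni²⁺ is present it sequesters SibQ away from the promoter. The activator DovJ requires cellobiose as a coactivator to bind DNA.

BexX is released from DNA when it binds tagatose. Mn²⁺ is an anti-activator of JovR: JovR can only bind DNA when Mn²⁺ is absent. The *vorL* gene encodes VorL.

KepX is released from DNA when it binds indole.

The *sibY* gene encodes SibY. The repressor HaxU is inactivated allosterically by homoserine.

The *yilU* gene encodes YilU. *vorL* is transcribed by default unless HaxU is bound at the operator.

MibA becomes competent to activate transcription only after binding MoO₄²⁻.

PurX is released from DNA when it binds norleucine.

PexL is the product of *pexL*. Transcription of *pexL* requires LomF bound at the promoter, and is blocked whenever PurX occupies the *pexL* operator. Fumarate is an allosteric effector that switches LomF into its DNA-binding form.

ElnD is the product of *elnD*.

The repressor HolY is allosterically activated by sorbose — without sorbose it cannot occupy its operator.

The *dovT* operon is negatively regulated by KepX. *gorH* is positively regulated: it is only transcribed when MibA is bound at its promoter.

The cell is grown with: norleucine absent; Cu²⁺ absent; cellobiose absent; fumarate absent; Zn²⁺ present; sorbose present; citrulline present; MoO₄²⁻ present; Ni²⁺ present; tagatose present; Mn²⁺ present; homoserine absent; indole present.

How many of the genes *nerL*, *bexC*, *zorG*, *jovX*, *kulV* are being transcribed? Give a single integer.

0

Fumarate is absent, so LomF is inactive.
Norleucine is absent, so PurX is active.
With repressor PurX bound, *pexL* is not transcribed.
So PexL is not produced.
Ni²⁺ is present, so SibQ is inactive.
Required activator SibQ is absent, so *yilU* is not transcribed.
So YilU is not produced.
Required activator PexL is absent, so *nerL* is not transcribed.
→ *nerL* is OFF.
Cu²⁺ is absent, so BexP is active.
Mn²⁺ is present, so JovR is inactive.
Activator BexP is present, so *sibY* is transcribed.
So SibY is produced and active.
Homoserine is absent, so HaxU is active.
With repressor HaxU bound, *vorL* is not transcribed.
So VorL is not produced.
With repressor SibY bound, *bexC* is not transcribed.
→ *bexC* is OFF.
Sorbose is present, so HolY is active.
Tagatose is present, so BexX is inactive.
With repressor HolY bound, *elnD* is not transcribed.
So ElnD is not produced.
Cellobiose is absent, so DovJ is inactive.
Required activator DovJ is absent, so *zorG* is not transcribed.
→ *zorG* is OFF.
Citrulline is present, so TemF is active.
Zn²⁺ is present, so BexY is active.
With repressor BexY bound, *jovX* is not transcribed.
→ *jovX* is OFF.
Indole is present, so KepX is inactive.
With no repressor bound, *dovT* is transcribed.
So DovT is produced and active.
MoO₄²⁻ is present, so MibA is active.
No repressor is bound and MibA is active, so *gorH* is transcribed.
So GorH is produced and active.
With repressor DovT bound, *kulV* is not transcribed.
→ *kulV* is OFF.
0 of the 5 genes are transcribed.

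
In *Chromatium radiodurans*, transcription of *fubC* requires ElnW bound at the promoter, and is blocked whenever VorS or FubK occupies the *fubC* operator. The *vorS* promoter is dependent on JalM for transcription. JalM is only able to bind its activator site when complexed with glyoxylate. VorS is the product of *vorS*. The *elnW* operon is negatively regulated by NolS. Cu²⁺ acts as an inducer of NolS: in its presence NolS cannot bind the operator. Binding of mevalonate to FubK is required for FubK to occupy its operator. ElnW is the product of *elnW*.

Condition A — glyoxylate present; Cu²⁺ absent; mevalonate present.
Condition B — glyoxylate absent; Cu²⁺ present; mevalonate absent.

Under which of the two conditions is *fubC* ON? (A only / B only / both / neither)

B only

Condition A:
Glyoxylate is present, so JalM is active.
No repressor is bound and JalM is active, so *vorS* is transcribed.
So VorS is produced and active.
Cu²⁺ is absent, so NolS is active.
With repressor NolS bound, *elnW* is not transcribed.
So ElnW is not produced.
Mevalonate is present, so FubK is active.
With repressor VorS bound, *fubC* is not transcribed.
→ *fubC* is OFF in A.
Condition B:
Glyoxylate is absent, so JalM is inactive.
Required activator JalM is absent, so *vorS* is not transcribed.
So VorS is not produced.
Cu²⁺ is present, so NolS is inactive.
With no repressor bound, *elnW* is transcribed.
So ElnW is produced and active.
Mevalonate is absent, so FubK is inactive.
No repressor is bound and ElnW is active, so *fubC* is transcribed.
→ *fubC* is ON in B.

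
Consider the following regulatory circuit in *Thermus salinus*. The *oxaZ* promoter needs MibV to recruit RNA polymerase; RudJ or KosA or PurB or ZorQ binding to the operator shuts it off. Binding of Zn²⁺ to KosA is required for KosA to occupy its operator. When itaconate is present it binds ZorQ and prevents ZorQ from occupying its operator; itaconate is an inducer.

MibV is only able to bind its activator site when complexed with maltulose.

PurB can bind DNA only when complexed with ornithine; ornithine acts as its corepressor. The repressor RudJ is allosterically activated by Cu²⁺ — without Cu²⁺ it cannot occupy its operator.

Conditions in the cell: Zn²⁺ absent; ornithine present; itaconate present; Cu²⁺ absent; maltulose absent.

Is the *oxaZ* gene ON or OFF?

Cu²⁺ is absent, so RudJ is inactive.
Maltulose is absent, so MibV is inactive.
Zn²⁺ is absent, so KosA is inactive.
Ornithine is present, so PurB is active.
Itaconate is present, so ZorQ is inactive.
With repressor PurB bound, *oxaZ* is not transcribed.

OFF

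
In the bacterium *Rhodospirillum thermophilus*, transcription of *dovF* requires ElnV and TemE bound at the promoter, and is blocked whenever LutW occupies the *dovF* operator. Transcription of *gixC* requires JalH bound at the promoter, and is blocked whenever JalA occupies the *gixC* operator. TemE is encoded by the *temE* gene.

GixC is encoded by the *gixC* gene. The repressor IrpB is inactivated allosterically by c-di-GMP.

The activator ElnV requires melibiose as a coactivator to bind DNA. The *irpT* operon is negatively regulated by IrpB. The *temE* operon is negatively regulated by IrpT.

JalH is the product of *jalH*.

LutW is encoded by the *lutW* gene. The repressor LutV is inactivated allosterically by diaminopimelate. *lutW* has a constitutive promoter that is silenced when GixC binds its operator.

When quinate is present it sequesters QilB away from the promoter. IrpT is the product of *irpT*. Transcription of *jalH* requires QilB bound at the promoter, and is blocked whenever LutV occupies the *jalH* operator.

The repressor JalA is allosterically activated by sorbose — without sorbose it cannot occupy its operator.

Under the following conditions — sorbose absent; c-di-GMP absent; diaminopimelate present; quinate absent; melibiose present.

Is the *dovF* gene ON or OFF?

ON

Melibiose is present, so ElnV is active.
Quinate is absent, so QilB is active.
Diaminopimelate is present, so LutV is inactive.
No repressor is bound and QilB is active, so *jalH* is transcribed.
So JalH is produced and active.
Sorbose is absent, so JalA is inactive.
No repressor is bound and JalH is active, so *gixC* is transcribed.
So GixC is produced and active.
With repressor GixC bound, *lutW* is not transcribed.
So LutW is not produced.
c-di-GMP is absent, so IrpB is active.
With repressor IrpB bound, *irpT* is not transcribed.
So IrpT is not produced.
With no repressor bound, *temE* is transcribed.
So TemE is produced and active.
No repressor is bound and ElnV and TemE are active, so *dovF* is transcribed.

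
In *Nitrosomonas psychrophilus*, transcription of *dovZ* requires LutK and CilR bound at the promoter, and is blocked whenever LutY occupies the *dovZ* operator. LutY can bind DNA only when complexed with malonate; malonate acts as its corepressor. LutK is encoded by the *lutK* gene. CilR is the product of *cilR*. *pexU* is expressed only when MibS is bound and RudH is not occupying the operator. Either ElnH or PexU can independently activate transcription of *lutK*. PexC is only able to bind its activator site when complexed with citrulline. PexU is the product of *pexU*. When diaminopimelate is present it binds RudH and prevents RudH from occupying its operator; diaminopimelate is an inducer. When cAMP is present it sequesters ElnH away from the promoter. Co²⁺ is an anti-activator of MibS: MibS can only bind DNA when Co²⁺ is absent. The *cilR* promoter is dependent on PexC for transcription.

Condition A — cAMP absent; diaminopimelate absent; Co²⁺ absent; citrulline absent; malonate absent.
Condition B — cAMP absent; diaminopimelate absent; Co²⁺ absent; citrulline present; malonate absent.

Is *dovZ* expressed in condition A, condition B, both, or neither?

B only

Condition A:
cAMP is absent, so ElnH is active.
Diaminopimelate is absent, so RudH is active.
Co²⁺ is absent, so MibS is active.
With repressor RudH bound, *pexU* is not transcribed.
So PexU is not produced.
Activator ElnH is present, so *lutK* is transcribed.
So LutK is produced and active.
Citrulline is absent, so PexC is inactive.
Required activator PexC is absent, so *cilR* is not transcribed.
So CilR is not produced.
Malonate is absent, so LutY is inactive.
Required activator CilR is absent, so *dovZ* is not transcribed.
→ *dovZ* is OFF in A.
Condition B:
cAMP is absent, so ElnH is active.
Diaminopimelate is absent, so RudH is active.
Co²⁺ is absent, so MibS is active.
With repressor RudH bound, *pexU* is not transcribed.
So PexU is not produced.
Activator ElnH is present, so *lutK* is transcribed.
So LutK is produced and active.
Citrulline is present, so PexC is active.
No repressor is bound and PexC is active, so *cilR* is transcribed.
So CilR is produced and active.
Malonate is absent, so LutY is inactive.
No repressor is bound and LutK and CilR are active, so *dovZ* is transcribed.
→ *dovZ* is ON in B.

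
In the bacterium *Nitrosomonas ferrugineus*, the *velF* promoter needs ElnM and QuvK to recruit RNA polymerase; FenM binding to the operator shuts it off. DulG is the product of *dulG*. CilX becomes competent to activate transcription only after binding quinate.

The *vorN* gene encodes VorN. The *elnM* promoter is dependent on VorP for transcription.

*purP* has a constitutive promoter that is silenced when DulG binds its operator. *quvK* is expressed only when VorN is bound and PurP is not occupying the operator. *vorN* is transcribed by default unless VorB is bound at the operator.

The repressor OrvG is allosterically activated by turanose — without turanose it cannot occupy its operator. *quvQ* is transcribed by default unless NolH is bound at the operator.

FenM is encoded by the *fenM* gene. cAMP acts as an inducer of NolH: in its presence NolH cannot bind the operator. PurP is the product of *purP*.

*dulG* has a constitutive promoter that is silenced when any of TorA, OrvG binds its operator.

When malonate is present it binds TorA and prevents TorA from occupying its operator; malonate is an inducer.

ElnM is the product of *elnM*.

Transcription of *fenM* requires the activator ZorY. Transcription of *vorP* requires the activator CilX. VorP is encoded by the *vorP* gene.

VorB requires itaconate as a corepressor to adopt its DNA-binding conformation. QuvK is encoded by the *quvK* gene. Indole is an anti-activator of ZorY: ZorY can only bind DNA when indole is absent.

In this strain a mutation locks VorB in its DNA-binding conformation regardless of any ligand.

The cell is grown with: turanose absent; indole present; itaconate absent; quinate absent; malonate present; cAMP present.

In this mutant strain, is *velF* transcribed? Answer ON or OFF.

OFF

Quinate is absent, so CilX is inactive.
Required activator CilX is absent, so *vorP* is not transcribed.
So VorP is not produced.
Required activator VorP is absent, so *elnM* is not transcribed.
So ElnM is not produced.
VorB is constitutively active in this strain.
With repressor VorB bound, *vorN* is not transcribed.
So VorN is not produced.
Malonate is present, so TorA is inactive.
Turanose is absent, so OrvG is inactive.
With no repressor bound, *dulG* is transcribed.
So DulG is produced and active.
With repressor DulG bound, *purP* is not transcribed.
So PurP is not produced.
Required activator VorN is absent, so *quvK* is not transcribed.
So QuvK is not produced.
Indole is present, so ZorY is inactive.
Required activator ZorY is absent, so *fenM* is not transcribed.
So FenM is not produced.
Required activator ElnM is absent, so *velF* is not transcribed.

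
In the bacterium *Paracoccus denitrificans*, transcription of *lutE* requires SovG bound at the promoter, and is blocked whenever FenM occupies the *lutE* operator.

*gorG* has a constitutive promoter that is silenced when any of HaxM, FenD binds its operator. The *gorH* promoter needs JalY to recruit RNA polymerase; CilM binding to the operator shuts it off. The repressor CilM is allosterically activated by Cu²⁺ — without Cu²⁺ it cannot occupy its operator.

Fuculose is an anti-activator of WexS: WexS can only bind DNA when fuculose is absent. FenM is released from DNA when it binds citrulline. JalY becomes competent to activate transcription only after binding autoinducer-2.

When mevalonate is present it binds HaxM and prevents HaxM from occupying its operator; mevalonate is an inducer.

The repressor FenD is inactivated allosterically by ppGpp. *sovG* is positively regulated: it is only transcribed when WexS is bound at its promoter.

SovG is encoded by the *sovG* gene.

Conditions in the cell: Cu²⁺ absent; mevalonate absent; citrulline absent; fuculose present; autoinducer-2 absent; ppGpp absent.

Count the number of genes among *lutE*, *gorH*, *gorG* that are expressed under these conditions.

0

Fuculose is present, so WexS is inactive.
Required activator WexS is absent, so *sovG* is not transcribed.
So SovG is not produced.
Citrulline is absent, so FenM is active.
With repressor FenM bound, *lutE* is not transcribed.
→ *lutE* is OFF.
Autoinducer-2 is absent, so JalY is inactive.
Cu²⁺ is absent, so CilM is inactive.
Required activator JalY is absent, so *gorH* is not transcribed.
→ *gorH* is OFF.
Mevalonate is absent, so HaxM is active.
ppGpp is absent, so FenD is active.
With repressor HaxM bound, *gorG* is not transcribed.
→ *gorG* is OFF.
0 of the 3 genes are transcribed.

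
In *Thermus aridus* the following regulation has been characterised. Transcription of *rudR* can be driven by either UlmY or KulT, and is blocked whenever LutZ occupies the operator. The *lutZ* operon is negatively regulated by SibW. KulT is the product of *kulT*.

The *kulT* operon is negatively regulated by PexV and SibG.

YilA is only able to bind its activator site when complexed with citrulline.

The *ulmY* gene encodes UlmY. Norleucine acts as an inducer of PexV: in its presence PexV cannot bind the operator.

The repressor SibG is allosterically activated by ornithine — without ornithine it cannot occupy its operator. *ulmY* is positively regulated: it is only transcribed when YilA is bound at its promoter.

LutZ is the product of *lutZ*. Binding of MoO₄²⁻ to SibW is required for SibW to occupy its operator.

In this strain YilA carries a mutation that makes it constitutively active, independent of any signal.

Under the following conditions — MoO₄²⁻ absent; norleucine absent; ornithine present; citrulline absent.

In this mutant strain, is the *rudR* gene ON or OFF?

MoO₄²⁻ is absent, so SibW is inactive.
With no repressor bound, *lutZ* is transcribed.
So LutZ is produced and active.
YilA is constitutively active in this strain.
No repressor is bound and YilA is active, so *ulmY* is transcribed.
So UlmY is produced and active.
Norleucine is absent, so PexV is active.
Ornithine is present, so SibG is active.
With repressor PexV bound, *kulT* is not transcribed.
So KulT is not produced.
With repressor LutZ bound, *rudR* is not transcribed.

OFF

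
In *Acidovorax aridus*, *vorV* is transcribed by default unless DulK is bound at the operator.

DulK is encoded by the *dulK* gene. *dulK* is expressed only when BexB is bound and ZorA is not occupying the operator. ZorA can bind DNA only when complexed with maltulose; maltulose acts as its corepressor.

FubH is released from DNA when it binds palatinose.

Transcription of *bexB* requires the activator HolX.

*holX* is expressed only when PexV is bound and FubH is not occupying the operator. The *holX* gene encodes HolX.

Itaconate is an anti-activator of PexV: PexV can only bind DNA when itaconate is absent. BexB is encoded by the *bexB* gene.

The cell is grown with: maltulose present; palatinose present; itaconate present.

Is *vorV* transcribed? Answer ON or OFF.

Palatinose is present, so FubH is inactive.
Itaconate is present, so PexV is inactive.
Required activator PexV is absent, so *holX* is not transcribed.
So HolX is not produced.
Required activator HolX is absent, so *bexB* is not transcribed.
So BexB is not produced.
Maltulose is present, so ZorA is active.
With repressor ZorA bound, *dulK* is not transcribed.
So DulK is not produced.
With no repressor bound, *vorV* is transcribed.

ON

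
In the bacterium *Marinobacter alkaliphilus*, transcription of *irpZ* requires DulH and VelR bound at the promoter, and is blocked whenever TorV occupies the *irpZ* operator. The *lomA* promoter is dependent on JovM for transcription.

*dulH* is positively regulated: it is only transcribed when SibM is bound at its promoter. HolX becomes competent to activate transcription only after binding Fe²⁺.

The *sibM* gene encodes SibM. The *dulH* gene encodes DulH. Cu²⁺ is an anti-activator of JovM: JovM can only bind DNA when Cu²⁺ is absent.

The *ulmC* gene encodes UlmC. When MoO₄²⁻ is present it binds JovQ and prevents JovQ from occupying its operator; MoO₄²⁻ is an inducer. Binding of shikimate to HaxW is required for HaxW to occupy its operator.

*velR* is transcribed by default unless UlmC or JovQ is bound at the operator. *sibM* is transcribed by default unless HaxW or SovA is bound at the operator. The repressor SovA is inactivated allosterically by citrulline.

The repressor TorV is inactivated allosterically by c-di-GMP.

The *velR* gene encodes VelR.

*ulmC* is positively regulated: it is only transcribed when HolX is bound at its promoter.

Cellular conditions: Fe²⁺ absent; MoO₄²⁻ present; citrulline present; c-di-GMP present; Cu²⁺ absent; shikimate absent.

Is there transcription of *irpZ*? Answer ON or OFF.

c-di-GMP is present, so TorV is inactive.
Shikimate is absent, so HaxW is inactive.
Citrulline is present, so SovA is inactive.
With no repressor bound, *sibM* is transcribed.
So SibM is produced and active.
No repressor is bound and SibM is active, so *dulH* is transcribed.
So DulH is produced and active.
Fe²⁺ is absent, so HolX is inactive.
Required activator HolX is absent, so *ulmC* is not transcribed.
So UlmC is not produced.
MoO₄²⁻ is present, so JovQ is inactive.
With no repressor bound, *velR* is transcribed.
So VelR is produced and active.
No repressor is bound and DulH and VelR are active, so *irpZ* is transcribed.

ON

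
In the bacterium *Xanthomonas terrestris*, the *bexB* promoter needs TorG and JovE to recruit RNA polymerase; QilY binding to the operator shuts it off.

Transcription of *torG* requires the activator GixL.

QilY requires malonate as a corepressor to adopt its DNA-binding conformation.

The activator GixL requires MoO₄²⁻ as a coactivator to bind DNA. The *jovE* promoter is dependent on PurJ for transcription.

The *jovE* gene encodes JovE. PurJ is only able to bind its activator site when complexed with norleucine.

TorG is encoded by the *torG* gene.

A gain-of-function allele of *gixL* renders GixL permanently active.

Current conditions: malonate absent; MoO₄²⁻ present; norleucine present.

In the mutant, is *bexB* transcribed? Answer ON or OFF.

Malonate is absent, so QilY is inactive.
GixL is constitutively active in this strain.
No repressor is bound and GixL is active, so *torG* is transcribed.
So TorG is produced and active.
Norleucine is present, so PurJ is active.
No repressor is bound and PurJ is active, so *jovE* is transcribed.
So JovE is produced and active.
No repressor is bound and TorG and JovE are active, so *bexB* is transcribed.

ON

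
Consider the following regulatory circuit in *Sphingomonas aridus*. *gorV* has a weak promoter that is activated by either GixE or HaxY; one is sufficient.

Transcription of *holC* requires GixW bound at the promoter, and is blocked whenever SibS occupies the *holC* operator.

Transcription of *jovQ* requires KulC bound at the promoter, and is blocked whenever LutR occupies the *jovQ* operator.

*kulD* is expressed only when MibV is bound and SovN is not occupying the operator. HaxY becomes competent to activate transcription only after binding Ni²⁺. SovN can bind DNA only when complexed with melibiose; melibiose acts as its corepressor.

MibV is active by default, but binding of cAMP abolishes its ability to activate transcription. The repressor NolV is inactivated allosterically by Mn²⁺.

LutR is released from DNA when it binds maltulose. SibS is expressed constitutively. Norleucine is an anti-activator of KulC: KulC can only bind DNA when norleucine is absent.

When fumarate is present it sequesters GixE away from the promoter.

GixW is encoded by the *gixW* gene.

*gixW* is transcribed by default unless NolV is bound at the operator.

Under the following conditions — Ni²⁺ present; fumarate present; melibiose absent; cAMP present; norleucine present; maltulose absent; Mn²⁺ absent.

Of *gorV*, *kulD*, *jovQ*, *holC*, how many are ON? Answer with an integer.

Fumarate is present, so GixE is inactive.
Ni²⁺ is present, so HaxY is active.
Activator HaxY is present, so *gorV* is transcribed.
→ *gorV* is ON.
cAMP is present, so MibV is inactive.
Melibiose is absent, so SovN is inactive.
Required activator MibV is absent, so *kulD* is not transcribed.
→ *kulD* is OFF.
Norleucine is present, so KulC is inactive.
Maltulose is absent, so LutR is active.
With repressor LutR bound, *jovQ* is not transcribed.
→ *jovQ* is OFF.
Mn²⁺ is absent, so NolV is active.
With repressor NolV bound, *gixW* is not transcribed.
So GixW is not produced.
SibS is produced constitutively and is active.
With repressor SibS bound, *holC* is not transcribed.
→ *holC* is OFF.
1 of the 4 genes is transcribed.

1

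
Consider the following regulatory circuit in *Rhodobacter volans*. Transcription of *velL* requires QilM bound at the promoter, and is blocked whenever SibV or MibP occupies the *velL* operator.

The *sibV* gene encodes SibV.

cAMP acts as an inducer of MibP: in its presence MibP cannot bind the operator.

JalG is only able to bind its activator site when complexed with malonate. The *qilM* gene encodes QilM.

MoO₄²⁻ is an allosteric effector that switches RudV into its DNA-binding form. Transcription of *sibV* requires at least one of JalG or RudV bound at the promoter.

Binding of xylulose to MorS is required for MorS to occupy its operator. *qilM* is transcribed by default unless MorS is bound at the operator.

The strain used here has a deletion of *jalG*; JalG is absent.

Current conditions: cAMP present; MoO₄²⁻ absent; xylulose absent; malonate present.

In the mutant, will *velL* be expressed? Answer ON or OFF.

ON

JalG is non-functional in this strain, so it has no effect.
MoO₄²⁻ is absent, so RudV is inactive.
No activator is available at the *sibV* promoter, so *sibV* is not transcribed.
So SibV is not produced.
cAMP is present, so MibP is inactive.
Xylulose is absent, so MorS is inactive.
With no repressor bound, *qilM* is transcribed.
So QilM is produced and active.
No repressor is bound and QilM is active, so *velL* is transcribed.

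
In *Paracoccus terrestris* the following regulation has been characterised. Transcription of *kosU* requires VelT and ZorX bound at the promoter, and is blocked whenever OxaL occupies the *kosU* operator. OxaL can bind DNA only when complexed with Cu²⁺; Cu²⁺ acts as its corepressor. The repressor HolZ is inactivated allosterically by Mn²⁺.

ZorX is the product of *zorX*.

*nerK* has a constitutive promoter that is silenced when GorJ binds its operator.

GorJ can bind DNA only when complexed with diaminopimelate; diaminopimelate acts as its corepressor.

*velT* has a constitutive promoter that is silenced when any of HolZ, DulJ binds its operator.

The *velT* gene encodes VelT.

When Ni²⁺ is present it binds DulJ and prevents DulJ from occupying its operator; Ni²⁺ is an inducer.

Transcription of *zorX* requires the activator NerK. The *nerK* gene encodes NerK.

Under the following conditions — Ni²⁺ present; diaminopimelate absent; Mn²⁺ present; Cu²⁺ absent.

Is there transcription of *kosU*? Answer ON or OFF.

ON

Cu²⁺ is absent, so OxaL is inactive.
Mn²⁺ is present, so HolZ is inactive.
Ni²⁺ is present, so DulJ is inactive.
With no repressor bound, *velT* is transcribed.
So VelT is produced and active.
Diaminopimelate is absent, so GorJ is inactive.
With no repressor bound, *nerK* is transcribed.
So NerK is produced and active.
No repressor is bound and NerK is active, so *zorX* is transcribed.
So ZorX is produced and active.
No repressor is bound and VelT and ZorX are active, so *kosU* is transcribed.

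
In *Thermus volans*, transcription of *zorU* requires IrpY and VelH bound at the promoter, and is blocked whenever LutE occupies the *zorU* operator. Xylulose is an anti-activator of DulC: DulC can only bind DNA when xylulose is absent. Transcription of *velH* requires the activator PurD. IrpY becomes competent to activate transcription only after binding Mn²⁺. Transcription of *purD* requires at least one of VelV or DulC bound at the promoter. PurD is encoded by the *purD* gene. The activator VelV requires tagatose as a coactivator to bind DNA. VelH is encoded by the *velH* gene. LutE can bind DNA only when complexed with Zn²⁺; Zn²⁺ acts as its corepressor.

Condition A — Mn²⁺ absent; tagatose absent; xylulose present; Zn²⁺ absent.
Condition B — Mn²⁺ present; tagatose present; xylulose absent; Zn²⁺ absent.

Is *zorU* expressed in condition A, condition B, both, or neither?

Condition A:
Mn²⁺ is absent, so IrpY is inactive.
Tagatose is absent, so VelV is inactive.
Xylulose is present, so DulC is inactive.
No activator is available at the *purD* promoter, so *purD* is not transcribed.
So PurD is not produced.
Required activator PurD is absent, so *velH* is not transcribed.
So VelH is not produced.
Zn²⁺ is absent, so LutE is inactive.
Required activator IrpY is absent, so *zorU* is not transcribed.
→ *zorU* is OFF in A.
Condition B:
Mn²⁺ is present, so IrpY is active.
Tagatose is present, so VelV is active.
Xylulose is absent, so DulC is active.
Activator VelV is present, so *purD* is transcribed.
So PurD is produced and active.
No repressor is bound and PurD is active, so *velH* is transcribed.
So VelH is produced and active.
Zn²⁺ is absent, so LutE is inactive.
No repressor is bound and IrpY and VelH are active, so *zorU* is transcribed.
→ *zorU* is ON in B.

B only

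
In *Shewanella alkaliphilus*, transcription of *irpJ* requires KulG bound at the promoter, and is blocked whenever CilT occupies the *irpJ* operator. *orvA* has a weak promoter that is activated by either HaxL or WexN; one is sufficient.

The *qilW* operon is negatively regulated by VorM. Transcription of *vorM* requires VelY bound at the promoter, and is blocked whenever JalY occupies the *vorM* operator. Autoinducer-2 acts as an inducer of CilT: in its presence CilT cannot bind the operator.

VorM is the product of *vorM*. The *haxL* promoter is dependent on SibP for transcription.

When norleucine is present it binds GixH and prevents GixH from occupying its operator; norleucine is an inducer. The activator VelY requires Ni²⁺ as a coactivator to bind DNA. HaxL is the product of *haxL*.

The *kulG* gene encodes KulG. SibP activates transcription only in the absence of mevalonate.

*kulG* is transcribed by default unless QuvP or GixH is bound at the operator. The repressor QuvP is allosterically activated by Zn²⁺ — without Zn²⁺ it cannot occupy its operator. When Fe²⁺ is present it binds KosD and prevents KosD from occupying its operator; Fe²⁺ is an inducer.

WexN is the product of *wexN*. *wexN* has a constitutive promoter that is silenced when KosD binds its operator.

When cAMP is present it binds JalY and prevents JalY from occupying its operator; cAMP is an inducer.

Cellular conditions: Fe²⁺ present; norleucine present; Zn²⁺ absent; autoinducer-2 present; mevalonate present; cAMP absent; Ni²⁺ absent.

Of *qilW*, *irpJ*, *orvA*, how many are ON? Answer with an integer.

3

cAMP is absent, so JalY is active.
Ni²⁺ is absent, so VelY is inactive.
With repressor JalY bound, *vorM* is not transcribed.
So VorM is not produced.
With no repressor bound, *qilW* is transcribed.
→ *qilW* is ON.
Zn²⁺ is absent, so QuvP is inactive.
Norleucine is present, so GixH is inactive.
With no repressor bound, *kulG* is transcribed.
So KulG is produced and active.
Autoinducer-2 is present, so CilT is inactive.
No repressor is bound and KulG is active, so *irpJ* is transcribed.
→ *irpJ* is ON.
Mevalonate is present, so SibP is inactive.
Required activator SibP is absent, so *haxL* is not transcribed.
So HaxL is not produced.
Fe²⁺ is present, so KosD is inactive.
With no repressor bound, *wexN* is transcribed.
So WexN is produced and active.
Activator WexN is present, so *orvA* is transcribed.
→ *orvA* is ON.
3 of the 3 genes are transcribed.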